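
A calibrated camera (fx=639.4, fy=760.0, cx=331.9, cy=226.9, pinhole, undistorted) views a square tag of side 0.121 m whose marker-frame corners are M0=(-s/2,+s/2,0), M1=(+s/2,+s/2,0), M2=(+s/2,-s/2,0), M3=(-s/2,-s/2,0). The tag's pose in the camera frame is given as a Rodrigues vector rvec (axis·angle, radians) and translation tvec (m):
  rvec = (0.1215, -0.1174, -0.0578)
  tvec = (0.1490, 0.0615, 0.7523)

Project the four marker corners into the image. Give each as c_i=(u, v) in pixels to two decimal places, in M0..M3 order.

Intrinsics K: fx=639.4, fy=760.0, cx=331.9, cy=226.9
Marker side s = 0.121 m; corners in marker frame (Z=0):
  M0 = (-0.0605, +0.0605, 0)
  M1 = (+0.0605, +0.0605, 0)
  M2 = (+0.0605, -0.0605, 0)
  M3 = (-0.0605, -0.0605, 0)
rvec = (0.1215, -0.1174, -0.0578), |rvec| = θ = 0.17857 rad = 10.231°
Rodrigues: sinθ=0.17762, 1−cosθ=0.01590; R = I + sinθ·[k]× + (1−cosθ)·[k]×²:
    [+0.99146 +0.05038 -0.12028]
    [-0.06461 +0.99097 -0.11747]
    [+0.11328 +0.12424 +0.98577]
t = (0.1490, 0.0615, 0.7523) m
M0: Pc = R·M0+t = (+0.09206, +0.12536, +0.75296); u = 639.4·(+0.09206)/0.75296 + 331.9 = 410.0793, v = 760.0·(+0.12536)/0.75296 + 226.9 = 353.4341
M1: Pc = R·M1+t = (+0.21203, +0.11755, +0.76667); u = 639.4·(+0.21203)/0.76667 + 331.9 = 508.7335, v = 760.0·(+0.11755)/0.76667 + 226.9 = 343.4226
M2: Pc = R·M2+t = (+0.20594, -0.00236, +0.75164); u = 639.4·(+0.20594)/0.75164 + 331.9 = 507.0845, v = 760.0·(-0.00236)/0.75164 + 226.9 = 224.5112
M3: Pc = R·M3+t = (+0.08597, +0.00545, +0.73793); u = 639.4·(+0.08597)/0.73793 + 331.9 = 406.3899, v = 760.0·(+0.00545)/0.73793 + 226.9 = 232.5180

c0=(410.08, 353.43) c1=(508.73, 343.42) c2=(507.08, 224.51) c3=(406.39, 232.52)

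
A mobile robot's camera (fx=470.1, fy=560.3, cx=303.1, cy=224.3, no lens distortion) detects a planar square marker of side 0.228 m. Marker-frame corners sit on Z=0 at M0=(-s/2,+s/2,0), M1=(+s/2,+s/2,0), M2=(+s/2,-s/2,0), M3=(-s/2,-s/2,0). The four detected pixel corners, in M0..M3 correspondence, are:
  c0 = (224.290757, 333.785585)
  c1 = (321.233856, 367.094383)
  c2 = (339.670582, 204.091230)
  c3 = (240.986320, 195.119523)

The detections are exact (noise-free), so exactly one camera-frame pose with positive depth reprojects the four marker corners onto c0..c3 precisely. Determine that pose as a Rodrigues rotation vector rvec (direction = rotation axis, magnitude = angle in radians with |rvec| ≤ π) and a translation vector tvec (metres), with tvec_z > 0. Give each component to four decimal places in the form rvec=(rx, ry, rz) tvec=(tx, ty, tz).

rvec=(-0.0826, 0.6323, 0.1194) tvec=(-0.0458, 0.0748, 0.8469)

Intrinsics K: fx=470.1, fy=560.3, cx=303.1, cy=224.3
Marker side s = 0.228 m; corners in marker frame (Z=0):
  M0 = (-0.1140, +0.1140, 0)
  M1 = (+0.1140, +0.1140, 0)
  M2 = (+0.1140, -0.1140, 0)
  M3 = (-0.1140, -0.1140, 0)
Detected image corners:
  c0 = (224.290757, 333.785585) px
  c1 = (321.233856, 367.094383) px
  c2 = (339.670582, 204.091230) px
  c3 = (240.986320, 195.119523) px
Planar DLT: solve 8×8 A·h = b for H (H[2,2]=1):
  H  [+231.67271 -90.20070 +277.68507]
  H  [-100.35374 +644.14092 +273.76694]
  H  [-0.70097 -0.04781 +1.00000]
B = K⁻¹H; ‖b₁‖=1.180788, ‖b₂‖=1.180788; λ = 2/(‖b₁‖+‖b₂‖) = 0.846892, sign → tz>0 ⇒ λ=+0.846892
r₁ = λ·B[:,0] = (+0.80012,+0.08597,-0.59365); r₂ = λ·B[:,1] = (-0.13639,+0.98983,-0.04049)
r₃ = r₁×r₂ = (+0.58413,+0.11337,+0.80371); SVD([r₁ r₂ r₃]) → R = UVᵀ:
  R  [+0.80012 -0.13639 +0.58413]
  R  [+0.08597 +0.98983 +0.11337]
  R  [-0.59365 -0.04049 +0.80371]
t = (-0.04579, +0.07477, +0.84689) m
tr R = 2.593653; θ = arccos((tr R − 1)/2) = 0.648772 rad = 37.172°
axis k = ((R−Rᵀ)₃₂, (R−Rᵀ)₁₃, (R−Rᵀ)₂₁) / (2 sinθ) = (-0.127322, +0.974644, +0.184006)
rvec = θ·k = (-0.082603, +0.632322, +0.119378)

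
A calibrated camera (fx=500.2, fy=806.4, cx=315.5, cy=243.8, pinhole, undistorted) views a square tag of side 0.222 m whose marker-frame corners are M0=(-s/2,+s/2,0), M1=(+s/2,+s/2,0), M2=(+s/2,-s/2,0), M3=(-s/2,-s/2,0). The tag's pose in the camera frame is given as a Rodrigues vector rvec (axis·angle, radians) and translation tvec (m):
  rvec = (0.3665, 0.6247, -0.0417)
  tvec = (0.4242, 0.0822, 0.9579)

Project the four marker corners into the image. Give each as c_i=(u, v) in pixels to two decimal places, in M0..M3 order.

Intrinsics K: fx=500.2, fy=806.4, cx=315.5, cy=243.8
Marker side s = 0.222 m; corners in marker frame (Z=0):
  M0 = (-0.1110, +0.1110, 0)
  M1 = (+0.1110, +0.1110, 0)
  M2 = (+0.1110, -0.1110, 0)
  M3 = (-0.1110, -0.1110, 0)
rvec = (0.3665, 0.6247, -0.0417), |rvec| = θ = 0.72547 rad = 41.567°
Rodrigues: sinθ=0.66349, 1−cosθ=0.25181; R = I + sinθ·[k]× + (1−cosθ)·[k]×²:
    [+0.81245 +0.14768 +0.56401]
    [+0.07141 +0.93490 -0.34765]
    [-0.57864 +0.32272 +0.74902]
t = (0.4242, 0.0822, 0.9579) m
M0: Pc = R·M0+t = (+0.35041, +0.17805, +1.05795); u = 500.2·(+0.35041)/1.05795 + 315.5 = 481.1742, v = 806.4·(+0.17805)/1.05795 + 243.8 = 379.5132
M1: Pc = R·M1+t = (+0.53077, +0.19390, +0.92949); u = 500.2·(+0.53077)/0.92949 + 315.5 = 601.1325, v = 806.4·(+0.19390)/0.92949 + 243.8 = 412.0218
M2: Pc = R·M2+t = (+0.49799, -0.01365, +0.85785); u = 500.2·(+0.49799)/0.85785 + 315.5 = 605.8710, v = 806.4·(-0.01365)/0.85785 + 243.8 = 230.9705
M3: Pc = R·M3+t = (+0.31763, -0.02950, +0.98631); u = 500.2·(+0.31763)/0.98631 + 315.5 = 476.5819, v = 806.4·(-0.02950)/0.98631 + 243.8 = 219.6809

c0=(481.17, 379.51) c1=(601.13, 412.02) c2=(605.87, 230.97) c3=(476.58, 219.68)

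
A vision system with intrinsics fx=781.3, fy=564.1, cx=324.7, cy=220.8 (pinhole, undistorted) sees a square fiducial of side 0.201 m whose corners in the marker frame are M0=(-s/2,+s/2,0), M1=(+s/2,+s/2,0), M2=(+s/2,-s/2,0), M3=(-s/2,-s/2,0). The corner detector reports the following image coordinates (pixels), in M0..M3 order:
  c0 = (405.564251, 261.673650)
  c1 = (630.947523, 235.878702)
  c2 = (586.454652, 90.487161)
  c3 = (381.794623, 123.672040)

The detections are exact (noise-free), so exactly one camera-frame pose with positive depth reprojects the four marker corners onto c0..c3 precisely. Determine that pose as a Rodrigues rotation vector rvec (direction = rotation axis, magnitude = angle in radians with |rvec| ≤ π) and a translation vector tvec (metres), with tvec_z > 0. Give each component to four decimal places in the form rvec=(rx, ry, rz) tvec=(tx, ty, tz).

Intrinsics K: fx=781.3, fy=564.1, cx=324.7, cy=220.8
Marker side s = 0.201 m; corners in marker frame (Z=0):
  M0 = (-0.1005, +0.1005, 0)
  M1 = (+0.1005, +0.1005, 0)
  M2 = (+0.1005, -0.1005, 0)
  M3 = (-0.1005, -0.1005, 0)
Detected image corners:
  c0 = (405.564251, 261.673650) px
  c1 = (630.947523, 235.878702) px
  c2 = (586.454652, 90.487161) px
  c3 = (381.794623, 123.672040) px
Planar DLT: solve 8×8 A·h = b for H (H[2,2]=1):
  H  [+893.26170 -44.64292 +496.70496]
  H  [-209.37807 +628.82314 +175.42221]
  H  [-0.34777 -0.42429 +1.00000]
B = K⁻¹H; ‖b₁‖=1.354512, ‖b₂‖=1.354512; λ = 2/(‖b₁‖+‖b₂‖) = 0.738273, sign → tz>0 ⇒ λ=+0.738273
r₁ = λ·B[:,0] = (+0.95077,-0.17353,-0.25675); r₂ = λ·B[:,1] = (+0.08799,+0.94559,-0.31324)
r₃ = r₁×r₂ = (+0.29714,+0.27523,+0.91431); SVD([r₁ r₂ r₃]) → R = UVᵀ:
  R  [+0.95077 +0.08799 +0.29714]
  R  [-0.17353 +0.94559 +0.27523]
  R  [-0.25675 -0.31324 +0.91431]
t = (+0.16253, -0.05939, +0.73827) m
tr R = 2.810669; θ = arccos((tr R − 1)/2) = 0.438630 rad = 25.132°
axis k = ((R−Rᵀ)₃₂, (R−Rᵀ)₁₃, (R−Rᵀ)₂₁) / (2 sinθ) = (-0.692804, +0.652093, -0.307893)
rvec = θ·k = (-0.303884, +0.286027, -0.135051)

rvec=(-0.3039, 0.2860, -0.1351) tvec=(0.1625, -0.0594, 0.7383)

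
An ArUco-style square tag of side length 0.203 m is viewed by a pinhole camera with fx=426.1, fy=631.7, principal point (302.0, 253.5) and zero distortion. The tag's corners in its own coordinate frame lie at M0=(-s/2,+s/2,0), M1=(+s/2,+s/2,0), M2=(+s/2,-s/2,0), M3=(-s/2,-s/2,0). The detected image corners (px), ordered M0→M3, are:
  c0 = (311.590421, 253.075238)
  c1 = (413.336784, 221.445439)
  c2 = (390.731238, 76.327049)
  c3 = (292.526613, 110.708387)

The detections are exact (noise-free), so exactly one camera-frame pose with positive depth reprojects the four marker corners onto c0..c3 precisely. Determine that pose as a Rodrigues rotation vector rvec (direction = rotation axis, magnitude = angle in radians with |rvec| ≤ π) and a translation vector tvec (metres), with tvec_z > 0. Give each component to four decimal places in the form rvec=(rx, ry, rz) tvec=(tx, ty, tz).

Intrinsics K: fx=426.1, fy=631.7, cx=302.0, cy=253.5
Marker side s = 0.203 m; corners in marker frame (Z=0):
  M0 = (-0.1015, +0.1015, 0)
  M1 = (+0.1015, +0.1015, 0)
  M2 = (+0.1015, -0.1015, 0)
  M3 = (-0.1015, -0.1015, 0)
Detected image corners:
  c0 = (311.590421, 253.075238) px
  c1 = (413.336784, 221.445439) px
  c2 = (390.731238, 76.327049) px
  c3 = (292.526613, 110.708387) px
Planar DLT: solve 8×8 A·h = b for H (H[2,2]=1):
  H  [+447.21602 +50.49157 +351.23938]
  H  [-183.89867 +683.56075 +164.52570]
  H  [-0.12823 -0.14779 +1.00000]
B = K⁻¹H; ‖b₁‖=1.172384, ‖b₂‖=1.172384; λ = 2/(‖b₁‖+‖b₂‖) = 0.852963, sign → tz>0 ⇒ λ=+0.852963
r₁ = λ·B[:,0] = (+0.97275,-0.20442,-0.10938); r₂ = λ·B[:,1] = (+0.19042,+0.97358,-0.12606)
r₃ = r₁×r₂ = (+0.13226,+0.10180,+0.98597); SVD([r₁ r₂ r₃]) → R = UVᵀ:
  R  [+0.97275 +0.19042 +0.13226]
  R  [-0.20442 +0.97358 +0.10180]
  R  [-0.10938 -0.12606 +0.98597]
t = (+0.09857, -0.12014, +0.85296) m
tr R = 2.932304; θ = arccos((tr R − 1)/2) = 0.260924 rad = 14.950°
axis k = ((R−Rᵀ)₃₂, (R−Rᵀ)₁₃, (R−Rᵀ)₂₁) / (2 sinθ) = (-0.441627, +0.468326, -0.765269)
rvec = θ·k = (-0.115231, +0.122197, -0.199677)

rvec=(-0.1152, 0.1222, -0.1997) tvec=(0.0986, -0.1201, 0.8530)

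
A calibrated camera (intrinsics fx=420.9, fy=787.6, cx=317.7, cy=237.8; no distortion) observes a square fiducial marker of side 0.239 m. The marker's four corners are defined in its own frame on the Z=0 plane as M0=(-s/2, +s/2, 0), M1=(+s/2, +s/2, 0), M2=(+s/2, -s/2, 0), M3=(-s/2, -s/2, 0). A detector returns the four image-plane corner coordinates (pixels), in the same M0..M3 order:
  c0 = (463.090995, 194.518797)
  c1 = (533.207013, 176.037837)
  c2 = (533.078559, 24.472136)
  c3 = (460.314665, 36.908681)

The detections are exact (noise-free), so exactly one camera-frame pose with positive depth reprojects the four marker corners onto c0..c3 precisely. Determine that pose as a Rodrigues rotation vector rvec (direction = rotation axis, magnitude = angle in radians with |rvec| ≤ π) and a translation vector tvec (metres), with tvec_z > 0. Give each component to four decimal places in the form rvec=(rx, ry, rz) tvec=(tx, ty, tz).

rvec=(0.1751, -0.2338, -0.1191) tvec=(0.5268, -0.2006, 1.2284)

Intrinsics K: fx=420.9, fy=787.6, cx=317.7, cy=237.8
Marker side s = 0.239 m; corners in marker frame (Z=0):
  M0 = (-0.1195, +0.1195, 0)
  M1 = (+0.1195, +0.1195, 0)
  M2 = (+0.1195, -0.1195, 0)
  M3 = (-0.1195, -0.1195, 0)
Detected image corners:
  c0 = (463.090995, 194.518797) px
  c1 = (533.207013, 176.037837) px
  c2 = (533.078559, 24.472136) px
  c3 = (460.314665, 36.908681) px
Planar DLT: solve 8×8 A·h = b for H (H[2,2]=1):
  H  [+387.72291 +81.29187 +498.19893]
  H  [-45.60830 +662.89515 +109.21812]
  H  [+0.17874 +0.15145 +1.00000]
B = K⁻¹H; ‖b₁‖=0.814044, ‖b₂‖=0.814044; λ = 2/(‖b₁‖+‖b₂‖) = 1.228435, sign → tz>0 ⇒ λ=+1.228435
r₁ = λ·B[:,0] = (+0.96587,-0.13743,+0.21958); r₂ = λ·B[:,1] = (+0.09683,+0.97776,+0.18604)
r₃ = r₁×r₂ = (-0.24026,-0.15843,+0.95769); SVD([r₁ r₂ r₃]) → R = UVᵀ:
  R  [+0.96587 +0.09683 -0.24026]
  R  [-0.13743 +0.97776 -0.15843]
  R  [+0.21958 +0.18604 +0.95769]
t = (+0.52680, -0.20055, +1.22844) m
tr R = 2.901318; θ = arccos((tr R − 1)/2) = 0.315443 rad = 18.074°
axis k = ((R−Rᵀ)₃₂, (R−Rᵀ)₁₃, (R−Rᵀ)₂₁) / (2 sinθ) = (+0.555178, -0.741101, -0.377554)
rvec = θ·k = (+0.175127, -0.233775, -0.119097)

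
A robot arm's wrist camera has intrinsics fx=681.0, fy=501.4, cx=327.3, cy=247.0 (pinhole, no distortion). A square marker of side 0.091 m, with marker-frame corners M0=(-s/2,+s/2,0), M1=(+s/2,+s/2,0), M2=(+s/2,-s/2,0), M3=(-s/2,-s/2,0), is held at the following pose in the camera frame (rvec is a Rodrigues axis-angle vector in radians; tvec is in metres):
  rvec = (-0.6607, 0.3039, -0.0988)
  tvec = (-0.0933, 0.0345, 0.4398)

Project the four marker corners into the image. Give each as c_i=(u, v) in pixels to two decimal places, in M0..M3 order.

c0=(106.95, 340.38) c1=(241.80, 324.40) c2=(253.10, 236.28) c3=(133.53, 254.51)

Intrinsics K: fx=681.0, fy=501.4, cx=327.3, cy=247.0
Marker side s = 0.091 m; corners in marker frame (Z=0):
  M0 = (-0.0455, +0.0455, 0)
  M1 = (+0.0455, +0.0455, 0)
  M2 = (+0.0455, -0.0455, 0)
  M3 = (-0.0455, -0.0455, 0)
rvec = (-0.6607, 0.3039, -0.0988), |rvec| = θ = 0.73392 rad = 42.051°
Rodrigues: sinθ=0.66979, 1−cosθ=0.25745; R = I + sinθ·[k]× + (1−cosθ)·[k]×²:
    [+0.95119 -0.00580 +0.30854]
    [-0.18613 +0.78670 +0.58861]
    [-0.24614 -0.61731 +0.74722]
t = (-0.0933, 0.0345, 0.4398) m
M0: Pc = R·M0+t = (-0.13684, +0.07876, +0.42291); u = 681.0·(-0.13684)/0.42291 + 327.3 = 106.9461, v = 501.4·(+0.07876)/0.42291 + 247.0 = 340.3815
M1: Pc = R·M1+t = (-0.05028, +0.06183, +0.40051); u = 681.0·(-0.05028)/0.40051 + 327.3 = 241.7999, v = 501.4·(+0.06183)/0.40051 + 247.0 = 324.3991
M2: Pc = R·M2+t = (-0.04976, -0.00976, +0.45669); u = 681.0·(-0.04976)/0.45669 + 327.3 = 253.1042, v = 501.4·(-0.00976)/0.45669 + 247.0 = 236.2804
M3: Pc = R·M3+t = (-0.13632, +0.00717, +0.47909); u = 681.0·(-0.13632)/0.47909 + 327.3 = 133.5342, v = 501.4·(+0.00717)/0.47909 + 247.0 = 254.5086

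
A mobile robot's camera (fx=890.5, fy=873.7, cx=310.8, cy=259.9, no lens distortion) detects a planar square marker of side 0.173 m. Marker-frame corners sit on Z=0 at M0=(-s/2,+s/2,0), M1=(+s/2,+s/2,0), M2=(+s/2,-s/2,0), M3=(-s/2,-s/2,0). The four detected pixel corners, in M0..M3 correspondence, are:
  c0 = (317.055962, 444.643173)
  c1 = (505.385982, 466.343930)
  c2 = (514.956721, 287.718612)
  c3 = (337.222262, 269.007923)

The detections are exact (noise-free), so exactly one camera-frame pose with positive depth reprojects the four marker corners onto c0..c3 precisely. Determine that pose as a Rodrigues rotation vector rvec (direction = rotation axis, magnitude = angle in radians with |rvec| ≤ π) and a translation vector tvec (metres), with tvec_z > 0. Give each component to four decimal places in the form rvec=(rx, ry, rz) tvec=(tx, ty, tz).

Intrinsics K: fx=890.5, fy=873.7, cx=310.8, cy=259.9
Marker side s = 0.173 m; corners in marker frame (Z=0):
  M0 = (-0.0865, +0.0865, 0)
  M1 = (+0.0865, +0.0865, 0)
  M2 = (+0.0865, -0.0865, 0)
  M3 = (-0.0865, -0.0865, 0)
Detected image corners:
  c0 = (317.055962, 444.643173) px
  c1 = (505.385982, 466.343930) px
  c2 = (514.956721, 287.718612) px
  c3 = (337.222262, 269.007923) px
Planar DLT: solve 8×8 A·h = b for H (H[2,2]=1):
  H  [+1032.44894 -228.19276 +418.40755]
  H  [+94.94515 +899.29491 +364.27687]
  H  [-0.05886 -0.33940 +1.00000]
B = K⁻¹H; ‖b₁‖=1.188133, ‖b₂‖=1.188133; λ = 2/(‖b₁‖+‖b₂‖) = 0.841657, sign → tz>0 ⇒ λ=+0.841657
r₁ = λ·B[:,0] = (+0.99311,+0.10620,-0.04954); r₂ = λ·B[:,1] = (-0.11598,+0.95129,-0.28566)
r₃ = r₁×r₂ = (+0.01679,+0.28944,+0.95705); SVD([r₁ r₂ r₃]) → R = UVᵀ:
  R  [+0.99311 -0.11598 +0.01679]
  R  [+0.10620 +0.95129 +0.28944]
  R  [-0.04954 -0.28566 +0.95705]
t = (+0.10171, +0.10055, +0.84166) m
tr R = 2.901448; θ = arccos((tr R − 1)/2) = 0.315233 rad = 18.062°
axis k = ((R−Rᵀ)₃₂, (R−Rᵀ)₁₃, (R−Rᵀ)₂₁) / (2 sinθ) = (-0.927456, +0.106969, +0.358305)
rvec = θ·k = (-0.292365, +0.033720, +0.112950)

rvec=(-0.2924, 0.0337, 0.1129) tvec=(0.1017, 0.1005, 0.8417)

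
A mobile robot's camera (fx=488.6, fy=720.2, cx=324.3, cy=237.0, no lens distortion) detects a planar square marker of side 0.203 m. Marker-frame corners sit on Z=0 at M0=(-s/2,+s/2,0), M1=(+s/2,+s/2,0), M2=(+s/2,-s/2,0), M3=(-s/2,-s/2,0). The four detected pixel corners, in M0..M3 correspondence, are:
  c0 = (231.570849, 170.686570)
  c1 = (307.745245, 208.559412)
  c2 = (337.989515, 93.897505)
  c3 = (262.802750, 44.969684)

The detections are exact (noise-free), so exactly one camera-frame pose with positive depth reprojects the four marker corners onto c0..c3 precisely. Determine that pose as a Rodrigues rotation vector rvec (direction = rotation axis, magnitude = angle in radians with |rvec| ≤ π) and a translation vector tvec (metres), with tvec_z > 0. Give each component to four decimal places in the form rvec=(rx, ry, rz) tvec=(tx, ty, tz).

Intrinsics K: fx=488.6, fy=720.2, cx=324.3, cy=237.0
Marker side s = 0.203 m; corners in marker frame (Z=0):
  M0 = (-0.1015, +0.1015, 0)
  M1 = (+0.1015, +0.1015, 0)
  M2 = (+0.1015, -0.1015, 0)
  M3 = (-0.1015, -0.1015, 0)
Detected image corners:
  c0 = (231.570849, 170.686570) px
  c1 = (307.745245, 208.559412) px
  c2 = (337.989515, 93.897505) px
  c3 = (262.802750, 44.969684) px
Planar DLT: solve 8×8 A·h = b for H (H[2,2]=1):
  H  [+491.23470 -121.55166 +286.45962]
  H  [+267.31123 +604.44438 +131.08020]
  H  [+0.41539 +0.10443 +1.00000]
B = K⁻¹H; ‖b₁‖=0.871758, ‖b₂‖=0.871758; λ = 2/(‖b₁‖+‖b₂‖) = 1.147107, sign → tz>0 ⇒ λ=+1.147107
r₁ = λ·B[:,0] = (+0.83702,+0.26896,+0.47650); r₂ = λ·B[:,1] = (-0.36488,+0.92332,+0.11979)
r₃ = r₁×r₂ = (-0.40774,-0.27413,+0.87098); SVD([r₁ r₂ r₃]) → R = UVᵀ:
  R  [+0.83702 -0.36488 -0.40774]
  R  [+0.26896 +0.92332 -0.27413]
  R  [+0.47650 +0.11979 +0.87098]
t = (-0.08884, -0.16871, +1.14711) m
tr R = 2.631315; θ = arccos((tr R − 1)/2) = 0.616931 rad = 35.348°
axis k = ((R−Rᵀ)₃₂, (R−Rᵀ)₁₃, (R−Rᵀ)₂₁) / (2 sinθ) = (+0.340449, -0.764207, +0.547797)
rvec = θ·k = (+0.210034, -0.471463, +0.337953)

rvec=(0.2100, -0.4715, 0.3380) tvec=(-0.0888, -0.1687, 1.1471)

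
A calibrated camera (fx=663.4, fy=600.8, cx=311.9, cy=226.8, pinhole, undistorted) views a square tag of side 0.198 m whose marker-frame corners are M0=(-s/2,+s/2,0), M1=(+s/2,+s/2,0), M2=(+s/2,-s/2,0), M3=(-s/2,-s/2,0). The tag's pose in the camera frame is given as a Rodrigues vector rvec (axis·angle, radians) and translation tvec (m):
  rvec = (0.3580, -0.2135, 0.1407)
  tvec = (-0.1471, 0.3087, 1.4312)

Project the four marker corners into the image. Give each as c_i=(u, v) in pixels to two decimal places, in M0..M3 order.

c0=(192.16, 389.69) c1=(281.34, 392.56) c2=(295.99, 322.62) c3=(203.04, 317.28)

Intrinsics K: fx=663.4, fy=600.8, cx=311.9, cy=226.8
Marker side s = 0.198 m; corners in marker frame (Z=0):
  M0 = (-0.0990, +0.0990, 0)
  M1 = (+0.0990, +0.0990, 0)
  M2 = (+0.0990, -0.0990, 0)
  M3 = (-0.0990, -0.0990, 0)
rvec = (0.3580, -0.2135, 0.1407), |rvec| = θ = 0.43993 rad = 25.206°
Rodrigues: sinθ=0.42588, 1−cosθ=0.09522; R = I + sinθ·[k]× + (1−cosθ)·[k]×²:
    [+0.96783 -0.17381 -0.18190]
    [+0.09860 +0.92721 -0.36134]
    [+0.23146 +0.33178 +0.91452]
t = (-0.1471, 0.3087, 1.4312) m
M0: Pc = R·M0+t = (-0.26012, +0.39073, +1.44113); u = 663.4·(-0.26012)/1.44113 + 311.9 = 192.1570, v = 600.8·(+0.39073)/1.44113 + 226.8 = 389.6939
M1: Pc = R·M1+t = (-0.06849, +0.41025, +1.48696); u = 663.4·(-0.06849)/1.48696 + 311.9 = 281.3429, v = 600.8·(+0.41025)/1.48696 + 226.8 = 392.5616
M2: Pc = R·M2+t = (-0.03408, +0.22667, +1.42127); u = 663.4·(-0.03408)/1.42127 + 311.9 = 295.9939, v = 600.8·(+0.22667)/1.42127 + 226.8 = 322.6174
M3: Pc = R·M3+t = (-0.22571, +0.20715, +1.37544); u = 663.4·(-0.22571)/1.37544 + 311.9 = 203.0365, v = 600.8·(+0.20715)/1.37544 + 226.8 = 317.2823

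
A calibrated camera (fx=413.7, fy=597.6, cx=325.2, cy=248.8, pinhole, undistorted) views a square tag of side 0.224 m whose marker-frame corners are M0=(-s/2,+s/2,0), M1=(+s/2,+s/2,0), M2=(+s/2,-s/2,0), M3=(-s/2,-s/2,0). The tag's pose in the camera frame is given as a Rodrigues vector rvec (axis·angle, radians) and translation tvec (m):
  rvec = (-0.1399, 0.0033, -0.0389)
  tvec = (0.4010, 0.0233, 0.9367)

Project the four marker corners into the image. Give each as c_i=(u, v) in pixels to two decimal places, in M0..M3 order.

Intrinsics K: fx=413.7, fy=597.6, cx=325.2, cy=248.8
Marker side s = 0.224 m; corners in marker frame (Z=0):
  M0 = (-0.1120, +0.1120, 0)
  M1 = (+0.1120, +0.1120, 0)
  M2 = (+0.1120, -0.1120, 0)
  M3 = (-0.1120, -0.1120, 0)
rvec = (-0.1399, 0.0033, -0.0389), |rvec| = θ = 0.14524 rad = 8.322°
Rodrigues: sinθ=0.14473, 1−cosθ=0.01053; R = I + sinθ·[k]× + (1−cosθ)·[k]×²:
    [+0.99924 +0.03853 +0.00600]
    [-0.03899 +0.98948 +0.13934]
    [-0.00057 -0.13947 +0.99023]
t = (0.4010, 0.0233, 0.9367) m
M0: Pc = R·M0+t = (+0.29340, +0.13849, +0.92114); u = 413.7·(+0.29340)/0.92114 + 325.2 = 456.9710, v = 597.6·(+0.13849)/0.92114 + 248.8 = 338.6457
M1: Pc = R·M1+t = (+0.51723, +0.12975, +0.92101); u = 413.7·(+0.51723)/0.92101 + 325.2 = 557.5287, v = 597.6·(+0.12975)/0.92101 + 248.8 = 332.9908
M2: Pc = R·M2+t = (+0.50860, -0.09189, +0.95226); u = 413.7·(+0.50860)/0.95226 + 325.2 = 546.1566, v = 597.6·(-0.09189)/0.95226 + 248.8 = 191.1342
M3: Pc = R·M3+t = (+0.28477, -0.08315, +0.95239); u = 413.7·(+0.28477)/0.95239 + 325.2 = 448.8991, v = 597.6·(-0.08315)/0.95239 + 248.8 = 196.6228

c0=(456.97, 338.65) c1=(557.53, 332.99) c2=(546.16, 191.13) c3=(448.90, 196.62)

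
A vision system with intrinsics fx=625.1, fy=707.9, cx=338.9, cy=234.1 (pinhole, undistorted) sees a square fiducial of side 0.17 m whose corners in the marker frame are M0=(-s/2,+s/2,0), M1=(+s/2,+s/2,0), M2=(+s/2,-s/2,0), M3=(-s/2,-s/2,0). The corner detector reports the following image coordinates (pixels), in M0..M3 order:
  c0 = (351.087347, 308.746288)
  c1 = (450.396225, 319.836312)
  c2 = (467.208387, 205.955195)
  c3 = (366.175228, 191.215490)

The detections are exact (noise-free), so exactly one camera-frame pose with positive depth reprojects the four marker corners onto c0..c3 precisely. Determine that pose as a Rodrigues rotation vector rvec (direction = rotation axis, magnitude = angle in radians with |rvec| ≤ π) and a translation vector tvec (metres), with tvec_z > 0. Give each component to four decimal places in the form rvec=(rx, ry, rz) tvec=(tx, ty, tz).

rvec=(0.1428, -0.1668, 0.1277) tvec=(0.1146, 0.0331, 1.0170)

Intrinsics K: fx=625.1, fy=707.9, cx=338.9, cy=234.1
Marker side s = 0.17 m; corners in marker frame (Z=0):
  M0 = (-0.0850, +0.0850, 0)
  M1 = (+0.0850, +0.0850, 0)
  M2 = (+0.0850, -0.0850, 0)
  M3 = (-0.0850, -0.0850, 0)
Detected image corners:
  c0 = (351.087347, 308.746288) px
  c1 = (450.396225, 319.836312) px
  c2 = (467.208387, 205.955195) px
  c3 = (366.175228, 191.215490) px
Planar DLT: solve 8×8 A·h = b for H (H[2,2]=1):
  H  [+659.15854 -41.37118 +409.35853]
  H  [+119.75499 +713.42326 +257.16426]
  H  [+0.17120 +0.12852 +1.00000]
B = K⁻¹H; ‖b₁‖=0.983251, ‖b₂‖=0.983251; λ = 2/(‖b₁‖+‖b₂‖) = 1.017034, sign → tz>0 ⇒ λ=+1.017034
r₁ = λ·B[:,0] = (+0.97805,+0.11447,+0.17412); r₂ = λ·B[:,1] = (-0.13817,+0.98175,+0.13070)
r₃ = r₁×r₂ = (-0.15598,-0.15189,+0.97601); SVD([r₁ r₂ r₃]) → R = UVᵀ:
  R  [+0.97805 -0.13817 -0.15598]
  R  [+0.11447 +0.98175 -0.15189]
  R  [+0.17412 +0.13070 +0.97601]
t = (+0.11464, +0.03314, +1.01703) m
tr R = 2.935807; θ = arccos((tr R − 1)/2) = 0.254046 rad = 14.556°
axis k = ((R−Rᵀ)₃₂, (R−Rᵀ)₁₃, (R−Rᵀ)₂₁) / (2 sinθ) = (+0.562221, -0.656714, +0.502628)
rvec = θ·k = (+0.142830, -0.166836, +0.127691)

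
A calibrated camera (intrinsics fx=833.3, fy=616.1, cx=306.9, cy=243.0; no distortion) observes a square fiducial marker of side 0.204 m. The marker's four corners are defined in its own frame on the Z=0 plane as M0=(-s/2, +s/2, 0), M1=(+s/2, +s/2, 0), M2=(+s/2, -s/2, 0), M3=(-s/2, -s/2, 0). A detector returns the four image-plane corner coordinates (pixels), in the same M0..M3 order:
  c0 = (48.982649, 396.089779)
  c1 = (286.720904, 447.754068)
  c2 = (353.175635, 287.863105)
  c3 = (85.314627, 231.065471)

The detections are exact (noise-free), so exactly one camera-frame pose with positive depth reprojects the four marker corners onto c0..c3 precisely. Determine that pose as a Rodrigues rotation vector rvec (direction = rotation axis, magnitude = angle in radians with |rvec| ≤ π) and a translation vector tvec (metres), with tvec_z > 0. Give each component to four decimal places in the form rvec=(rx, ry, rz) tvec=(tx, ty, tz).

rvec=(0.3761, 0.0769, 0.2699) tvec=(-0.0895, 0.1074, 0.6465)

Intrinsics K: fx=833.3, fy=616.1, cx=306.9, cy=243.0
Marker side s = 0.204 m; corners in marker frame (Z=0):
  M0 = (-0.1020, +0.1020, 0)
  M1 = (+0.1020, +0.1020, 0)
  M2 = (+0.1020, -0.1020, 0)
  M3 = (-0.1020, -0.1020, 0)
Detected image corners:
  c0 = (48.982649, 396.089779) px
  c1 = (286.720904, 447.754068) px
  c2 = (353.175635, 287.863105) px
  c3 = (85.314627, 231.065471) px
Planar DLT: solve 8×8 A·h = b for H (H[2,2]=1):
  H  [+1227.60645 -140.07082 +191.55347]
  H  [+252.30789 +992.80813 +345.36551]
  H  [-0.03754 +0.57647 +1.00000]
B = K⁻¹H; ‖b₁‖=1.546827, ‖b₂‖=1.546827; λ = 2/(‖b₁‖+‖b₂‖) = 0.646485, sign → tz>0 ⇒ λ=+0.646485
r₁ = λ·B[:,0] = (+0.96133,+0.27432,-0.02427); r₂ = λ·B[:,1] = (-0.24592,+0.89478,+0.37268)
r₃ = r₁×r₂ = (+0.12395,-0.35230,+0.92764); SVD([r₁ r₂ r₃]) → R = UVᵀ:
  R  [+0.96133 -0.24592 +0.12395]
  R  [+0.27432 +0.89478 -0.35230]
  R  [-0.02427 +0.37268 +0.92764]
t = (-0.08949, +0.10741, +0.64648) m
tr R = 2.783755; θ = arccos((tr R − 1)/2) = 0.469317 rad = 26.890°
axis k = ((R−Rᵀ)₃₂, (R−Rᵀ)₁₃, (R−Rᵀ)₂₁) / (2 sinθ) = (+0.801474, +0.163861, +0.575143)
rvec = θ·k = (+0.376145, +0.076903, +0.269924)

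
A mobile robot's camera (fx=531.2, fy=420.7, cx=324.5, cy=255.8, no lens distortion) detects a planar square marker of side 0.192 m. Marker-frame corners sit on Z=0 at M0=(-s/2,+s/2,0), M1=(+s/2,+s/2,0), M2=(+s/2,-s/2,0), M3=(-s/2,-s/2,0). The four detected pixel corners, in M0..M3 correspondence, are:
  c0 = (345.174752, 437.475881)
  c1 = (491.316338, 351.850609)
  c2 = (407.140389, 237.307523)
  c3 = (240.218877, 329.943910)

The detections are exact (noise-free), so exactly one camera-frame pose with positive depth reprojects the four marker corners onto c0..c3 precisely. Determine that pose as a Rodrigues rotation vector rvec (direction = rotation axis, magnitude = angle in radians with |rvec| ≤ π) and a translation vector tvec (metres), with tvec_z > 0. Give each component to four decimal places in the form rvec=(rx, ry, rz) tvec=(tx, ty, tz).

rvec=(0.2902, -0.1762, -0.5880) tvec=(0.0503, 0.1084, 0.5309)

Intrinsics K: fx=531.2, fy=420.7, cx=324.5, cy=255.8
Marker side s = 0.192 m; corners in marker frame (Z=0):
  M0 = (-0.0960, +0.0960, 0)
  M1 = (+0.0960, +0.0960, 0)
  M2 = (+0.0960, -0.0960, 0)
  M3 = (-0.0960, -0.0960, 0)
Detected image corners:
  c0 = (345.174752, 437.475881) px
  c1 = (491.316338, 351.850609) px
  c2 = (407.140389, 237.307523) px
  c3 = (240.218877, 329.943910) px
Planar DLT: solve 8×8 A·h = b for H (H[2,2]=1):
  H  [+868.64892 +714.09984 +374.82767]
  H  [-411.52367 +781.87537 +341.68769]
  H  [+0.15229 +0.59941 +1.00000]
B = K⁻¹H; ‖b₁‖=1.883676, ‖b₂‖=1.883676; λ = 2/(‖b₁‖+‖b₂‖) = 0.530877, sign → tz>0 ⇒ λ=+0.530877
r₁ = λ·B[:,0] = (+0.81873,-0.56846,+0.08085); r₂ = λ·B[:,1] = (+0.51927,+0.79315,+0.31822)
r₃ = r₁×r₂ = (-0.24502,-0.21855,+0.94456); SVD([r₁ r₂ r₃]) → R = UVᵀ:
  R  [+0.81873 +0.51927 -0.24502]
  R  [-0.56846 +0.79315 -0.21855]
  R  [+0.08085 +0.31822 +0.94456]
t = (+0.05030, +0.10838, +0.53088) m
tr R = 2.556451; θ = arccos((tr R − 1)/2) = 0.678961 rad = 38.902°
axis k = ((R−Rᵀ)₃₂, (R−Rᵀ)₁₃, (R−Rᵀ)₂₁) / (2 sinθ) = (+0.427371, -0.259452, -0.866047)
rvec = θ·k = (+0.290169, -0.176158, -0.588013)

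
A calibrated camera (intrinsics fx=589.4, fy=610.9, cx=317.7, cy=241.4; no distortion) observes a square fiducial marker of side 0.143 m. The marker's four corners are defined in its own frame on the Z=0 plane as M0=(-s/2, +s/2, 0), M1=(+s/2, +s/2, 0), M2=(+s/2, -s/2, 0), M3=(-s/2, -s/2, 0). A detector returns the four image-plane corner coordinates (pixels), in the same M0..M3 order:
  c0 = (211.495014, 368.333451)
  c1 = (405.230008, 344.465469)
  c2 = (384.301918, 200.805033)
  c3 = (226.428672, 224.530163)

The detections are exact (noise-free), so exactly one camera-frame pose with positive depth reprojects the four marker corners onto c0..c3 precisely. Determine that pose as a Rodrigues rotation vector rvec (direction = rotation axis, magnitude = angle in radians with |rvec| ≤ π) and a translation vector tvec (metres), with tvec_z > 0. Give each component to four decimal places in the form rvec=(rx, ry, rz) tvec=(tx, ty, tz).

Intrinsics K: fx=589.4, fy=610.9, cx=317.7, cy=241.4
Marker side s = 0.143 m; corners in marker frame (Z=0):
  M0 = (-0.0715, +0.0715, 0)
  M1 = (+0.0715, +0.0715, 0)
  M2 = (+0.0715, -0.0715, 0)
  M3 = (-0.0715, -0.0715, 0)
Detected image corners:
  c0 = (211.495014, 368.333451) px
  c1 = (405.230008, 344.465469) px
  c2 = (384.301918, 200.805033) px
  c3 = (226.428672, 224.530163) px
Planar DLT: solve 8×8 A·h = b for H (H[2,2]=1):
  H  [+1146.50359 -417.62982 +305.27487]
  H  [-231.39624 +600.35285 +277.41815]
  H  [-0.22858 -1.42259 +1.00000]
B = K⁻¹H; ‖b₁‖=2.100901, ‖b₂‖=2.100901; λ = 2/(‖b₁‖+‖b₂‖) = 0.475986, sign → tz>0 ⇒ λ=+0.475986
r₁ = λ·B[:,0] = (+0.98454,-0.13730,-0.10880); r₂ = λ·B[:,1] = (+0.02772,+0.73534,-0.67713)
r₃ = r₁×r₂ = (+0.17298,+0.66364,+0.72777); SVD([r₁ r₂ r₃]) → R = UVᵀ:
  R  [+0.98454 +0.02772 +0.17298]
  R  [-0.13730 +0.73534 +0.66364]
  R  [-0.10880 -0.67713 +0.72777]
t = (-0.01003, +0.02806, +0.47599) m
tr R = 2.447651; θ = arccos((tr R − 1)/2) = 0.761466 rad = 43.629°
axis k = ((R−Rᵀ)₃₂, (R−Rᵀ)₁₃, (R−Rᵀ)₂₁) / (2 sinθ) = (-0.971600, +0.204189, -0.119584)
rvec = θ·k = (-0.739840, +0.155483, -0.091059)

rvec=(-0.7398, 0.1555, -0.0911) tvec=(-0.0100, 0.0281, 0.4760)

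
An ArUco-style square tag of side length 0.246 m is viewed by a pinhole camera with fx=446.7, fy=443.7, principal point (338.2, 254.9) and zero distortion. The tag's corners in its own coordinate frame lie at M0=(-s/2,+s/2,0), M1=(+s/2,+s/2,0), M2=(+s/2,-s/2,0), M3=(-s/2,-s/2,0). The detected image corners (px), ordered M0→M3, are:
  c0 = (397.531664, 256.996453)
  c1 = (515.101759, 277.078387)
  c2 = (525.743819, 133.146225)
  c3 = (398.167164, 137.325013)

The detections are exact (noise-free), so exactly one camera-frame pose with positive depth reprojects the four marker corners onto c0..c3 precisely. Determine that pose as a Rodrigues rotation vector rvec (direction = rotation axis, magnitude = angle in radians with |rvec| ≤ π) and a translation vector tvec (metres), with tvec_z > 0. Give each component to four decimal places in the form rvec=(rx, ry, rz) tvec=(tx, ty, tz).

rvec=(0.2493, 0.7128, 0.0627) tvec=(0.2148, -0.0973, 0.8341)

Intrinsics K: fx=446.7, fy=443.7, cx=338.2, cy=254.9
Marker side s = 0.246 m; corners in marker frame (Z=0):
  M0 = (-0.1230, +0.1230, 0)
  M1 = (+0.1230, +0.1230, 0)
  M2 = (+0.1230, -0.1230, 0)
  M3 = (-0.1230, -0.1230, 0)
Detected image corners:
  c0 = (397.531664, 256.996453) px
  c1 = (515.101759, 277.078387) px
  c2 = (525.743819, 133.146225) px
  c3 = (398.167164, 137.325013) px
Planar DLT: solve 8×8 A·h = b for H (H[2,2]=1):
  H  [+145.75864 +115.18083 +453.25783]
  H  [-119.97737 +590.79272 +203.16615]
  H  [-0.76615 +0.29661 +1.00000]
B = K⁻¹H; ‖b₁‖=1.198862, ‖b₂‖=1.198862; λ = 2/(‖b₁‖+‖b₂‖) = 0.834124, sign → tz>0 ⇒ λ=+0.834124
r₁ = λ·B[:,0] = (+0.75601,+0.14158,-0.63906); r₂ = λ·B[:,1] = (+0.02776,+0.96851,+0.24741)
r₃ = r₁×r₂ = (+0.65397,-0.20479,+0.72828); SVD([r₁ r₂ r₃]) → R = UVᵀ:
  R  [+0.75601 +0.02776 +0.65397]
  R  [+0.14158 +0.96851 -0.20479]
  R  [-0.63906 +0.24741 +0.72828]
t = (+0.21485, -0.09726, +0.83412) m
tr R = 2.452803; θ = arccos((tr R − 1)/2) = 0.757725 rad = 43.414°
axis k = ((R−Rᵀ)₃₂, (R−Rᵀ)₁₃, (R−Rᵀ)₂₁) / (2 sinθ) = (+0.328983, +0.940698, +0.082809)
rvec = θ·k = (+0.249278, +0.712790, +0.062746)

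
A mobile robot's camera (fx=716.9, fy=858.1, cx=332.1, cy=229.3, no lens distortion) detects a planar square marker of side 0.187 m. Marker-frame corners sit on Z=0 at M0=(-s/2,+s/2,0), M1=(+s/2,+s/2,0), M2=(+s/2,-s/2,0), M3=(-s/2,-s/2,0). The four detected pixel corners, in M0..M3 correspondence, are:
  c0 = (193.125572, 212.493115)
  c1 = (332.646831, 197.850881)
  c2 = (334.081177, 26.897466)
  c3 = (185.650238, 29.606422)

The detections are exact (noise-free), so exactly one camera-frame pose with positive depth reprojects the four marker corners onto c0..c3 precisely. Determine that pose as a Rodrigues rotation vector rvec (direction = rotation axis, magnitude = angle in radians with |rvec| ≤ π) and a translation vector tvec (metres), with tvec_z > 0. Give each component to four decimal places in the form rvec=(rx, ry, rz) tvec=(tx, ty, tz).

Intrinsics K: fx=716.9, fy=858.1, cx=332.1, cy=229.3
Marker side s = 0.187 m; corners in marker frame (Z=0):
  M0 = (-0.0935, +0.0935, 0)
  M1 = (+0.0935, +0.0935, 0)
  M2 = (+0.0935, -0.0935, 0)
  M3 = (-0.0935, -0.0935, 0)
Detected image corners:
  c0 = (193.125572, 212.493115) px
  c1 = (332.646831, 197.850881) px
  c2 = (334.081177, 26.897466) px
  c3 = (185.650238, 29.606422) px
Planar DLT: solve 8×8 A·h = b for H (H[2,2]=1):
  H  [+867.62360 +99.74490 +263.95599]
  H  [-3.41099 +982.67422 +119.23101]
  H  [+0.37654 +0.32303 +1.00000]
B = K⁻¹H; ‖b₁‖=1.107083, ‖b₂‖=1.107083; λ = 2/(‖b₁‖+‖b₂‖) = 0.903275, sign → tz>0 ⇒ λ=+0.903275
r₁ = λ·B[:,0] = (+0.93563,-0.09448,+0.34012); r₂ = λ·B[:,1] = (-0.00949,+0.95644,+0.29178)
r₃ = r₁×r₂ = (-0.35287,-0.27623,+0.89397); SVD([r₁ r₂ r₃]) → R = UVᵀ:
  R  [+0.93563 -0.00949 -0.35287]
  R  [-0.09448 +0.95644 -0.27623]
  R  [+0.34012 +0.29178 +0.89397]
t = (-0.08586, -0.11586, +0.90327) m
tr R = 2.786035; θ = arccos((tr R − 1)/2) = 0.466789 rad = 26.745°
axis k = ((R−Rᵀ)₃₂, (R−Rᵀ)₁₃, (R−Rᵀ)₂₁) / (2 sinθ) = (+0.631089, -0.769942, -0.094424)
rvec = θ·k = (+0.294586, -0.359401, -0.044076)

rvec=(0.2946, -0.3594, -0.0441) tvec=(-0.0859, -0.1159, 0.9033)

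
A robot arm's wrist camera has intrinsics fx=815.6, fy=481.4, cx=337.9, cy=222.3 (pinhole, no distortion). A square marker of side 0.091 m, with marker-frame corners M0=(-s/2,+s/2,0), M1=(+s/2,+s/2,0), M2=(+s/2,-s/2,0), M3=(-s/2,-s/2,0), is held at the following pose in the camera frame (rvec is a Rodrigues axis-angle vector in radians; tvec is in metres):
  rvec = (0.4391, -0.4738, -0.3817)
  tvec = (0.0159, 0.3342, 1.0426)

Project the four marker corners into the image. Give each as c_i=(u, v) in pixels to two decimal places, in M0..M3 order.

c0=(329.89, 402.54) c1=(386.68, 379.13) c2=(371.03, 350.37) c3=(311.24, 373.90)

Intrinsics K: fx=815.6, fy=481.4, cx=337.9, cy=222.3
Marker side s = 0.091 m; corners in marker frame (Z=0):
  M0 = (-0.0455, +0.0455, 0)
  M1 = (+0.0455, +0.0455, 0)
  M2 = (+0.0455, -0.0455, 0)
  M3 = (-0.0455, -0.0455, 0)
rvec = (0.4391, -0.4738, -0.3817), |rvec| = θ = 0.75033 rad = 42.991°
Rodrigues: sinθ=0.68188, 1−cosθ=0.26853; R = I + sinθ·[k]× + (1−cosθ)·[k]×²:
    [+0.82343 +0.24765 -0.51052]
    [-0.44611 +0.83854 -0.31278]
    [+0.35063 +0.48530 +0.80096]
t = (0.0159, 0.3342, 1.0426) m
M0: Pc = R·M0+t = (-0.01030, +0.39265, +1.04873); u = 815.6·(-0.01030)/1.04873 + 337.9 = 329.8910, v = 481.4·(+0.39265)/1.04873 + 222.3 = 402.5399
M1: Pc = R·M1+t = (+0.06463, +0.35206, +1.08064); u = 815.6·(+0.06463)/1.08064 + 337.9 = 386.6820, v = 481.4·(+0.35206)/1.08064 + 222.3 = 379.1332
M2: Pc = R·M2+t = (+0.04210, +0.27575, +1.03647); u = 815.6·(+0.04210)/1.03647 + 337.9 = 371.0271, v = 481.4·(+0.27575)/1.03647 + 222.3 = 350.3740
M3: Pc = R·M3+t = (-0.03283, +0.31634, +1.00456); u = 815.6·(-0.03283)/1.00456 + 337.9 = 311.2422, v = 481.4·(+0.31634)/1.00456 + 222.3 = 373.8962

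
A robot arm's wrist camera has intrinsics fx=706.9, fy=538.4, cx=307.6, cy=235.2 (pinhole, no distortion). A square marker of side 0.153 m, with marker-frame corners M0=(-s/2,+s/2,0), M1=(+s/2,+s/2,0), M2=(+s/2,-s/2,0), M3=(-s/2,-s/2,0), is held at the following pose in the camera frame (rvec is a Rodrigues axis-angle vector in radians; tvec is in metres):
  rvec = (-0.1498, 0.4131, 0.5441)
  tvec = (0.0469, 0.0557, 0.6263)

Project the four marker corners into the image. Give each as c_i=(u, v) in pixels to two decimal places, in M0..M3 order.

c0=(250.44, 304.52) c1=(386.04, 377.59) c2=(481.62, 259.51) c3=(337.69, 198.41)

Intrinsics K: fx=706.9, fy=538.4, cx=307.6, cy=235.2
Marker side s = 0.153 m; corners in marker frame (Z=0):
  M0 = (-0.0765, +0.0765, 0)
  M1 = (+0.0765, +0.0765, 0)
  M2 = (+0.0765, -0.0765, 0)
  M3 = (-0.0765, -0.0765, 0)
rvec = (-0.1498, 0.4131, 0.5441), |rvec| = θ = 0.69938 rad = 40.072°
Rodrigues: sinθ=0.64375, 1−cosθ=0.23476; R = I + sinθ·[k]× + (1−cosθ)·[k]×²:
    [+0.77601 -0.53052 +0.34112]
    [+0.47112 +0.84714 +0.24576]
    [-0.41936 -0.03001 +0.90733]
t = (0.0469, 0.0557, 0.6263) m
M0: Pc = R·M0+t = (-0.05305, +0.08447, +0.65609); u = 706.9·(-0.05305)/0.65609 + 307.6 = 250.4420, v = 538.4·(+0.08447)/0.65609 + 235.2 = 304.5150
M1: Pc = R·M1+t = (+0.06568, +0.15655, +0.59192); u = 706.9·(+0.06568)/0.59192 + 307.6 = 386.0381, v = 538.4·(+0.15655)/0.59192 + 235.2 = 377.5913
M2: Pc = R·M2+t = (+0.14685, +0.02693, +0.59651); u = 706.9·(+0.14685)/0.59651 + 307.6 = 481.6237, v = 538.4·(+0.02693)/0.59651 + 235.2 = 259.5098
M3: Pc = R·M3+t = (+0.02812, -0.04515, +0.66068); u = 706.9·(+0.02812)/0.66068 + 307.6 = 337.6871, v = 538.4·(-0.04515)/0.66068 + 235.2 = 198.4088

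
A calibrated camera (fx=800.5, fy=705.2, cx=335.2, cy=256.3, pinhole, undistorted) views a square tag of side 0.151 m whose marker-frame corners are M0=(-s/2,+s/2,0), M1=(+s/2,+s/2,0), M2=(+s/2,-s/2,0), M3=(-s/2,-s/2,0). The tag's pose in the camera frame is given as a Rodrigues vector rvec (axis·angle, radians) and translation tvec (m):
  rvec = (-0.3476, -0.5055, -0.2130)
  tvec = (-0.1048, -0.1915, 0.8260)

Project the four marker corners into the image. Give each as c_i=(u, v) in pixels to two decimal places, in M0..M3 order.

c0=(180.83, 151.99) c1=(317.28, 147.12) c2=(279.43, 41.48) c3=(146.32, 36.11)

Intrinsics K: fx=800.5, fy=705.2, cx=335.2, cy=256.3
Marker side s = 0.151 m; corners in marker frame (Z=0):
  M0 = (-0.0755, +0.0755, 0)
  M1 = (+0.0755, +0.0755, 0)
  M2 = (+0.0755, -0.0755, 0)
  M3 = (-0.0755, -0.0755, 0)
rvec = (-0.3476, -0.5055, -0.2130), |rvec| = θ = 0.64940 rad = 37.208°
Rodrigues: sinθ=0.60471, 1−cosθ=0.20356; R = I + sinθ·[k]× + (1−cosθ)·[k]×²:
    [+0.85476 +0.28315 -0.43497]
    [-0.11353 +0.91978 +0.37565]
    [+0.50645 -0.27171 +0.81834]
t = (-0.1048, -0.1915, 0.8260) m
M0: Pc = R·M0+t = (-0.14796, -0.11348, +0.76725); u = 800.5·(-0.14796)/0.76725 + 335.2 = 180.8313, v = 705.2·(-0.11348)/0.76725 + 256.3 = 151.9929
M1: Pc = R·M1+t = (-0.01889, -0.13063, +0.84372); u = 800.5·(-0.01889)/0.84372 + 335.2 = 317.2803, v = 705.2·(-0.13063)/0.84372 + 256.3 = 147.1186
M2: Pc = R·M2+t = (-0.06164, -0.26952, +0.88475); u = 800.5·(-0.06164)/0.88475 + 335.2 = 279.4267, v = 705.2·(-0.26952)/0.88475 + 256.3 = 41.4802
M3: Pc = R·M3+t = (-0.19071, -0.25237, +0.80828); u = 800.5·(-0.19071)/0.80828 + 335.2 = 146.3223, v = 705.2·(-0.25237)/0.80828 + 256.3 = 36.1122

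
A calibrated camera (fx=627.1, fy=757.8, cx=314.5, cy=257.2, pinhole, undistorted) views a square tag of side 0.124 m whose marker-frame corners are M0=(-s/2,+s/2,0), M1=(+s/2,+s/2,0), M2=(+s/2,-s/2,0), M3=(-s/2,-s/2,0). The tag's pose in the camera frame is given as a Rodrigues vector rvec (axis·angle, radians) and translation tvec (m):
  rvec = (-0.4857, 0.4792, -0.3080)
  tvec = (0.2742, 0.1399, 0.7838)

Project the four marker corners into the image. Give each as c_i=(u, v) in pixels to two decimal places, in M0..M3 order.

c0=(502.54, 468.86) c1=(604.28, 431.59) c2=(564.50, 317.83) c3=(472.61, 358.40)

Intrinsics K: fx=627.1, fy=757.8, cx=314.5, cy=257.2
Marker side s = 0.124 m; corners in marker frame (Z=0):
  M0 = (-0.0620, +0.0620, 0)
  M1 = (+0.0620, +0.0620, 0)
  M2 = (+0.0620, -0.0620, 0)
  M3 = (-0.0620, -0.0620, 0)
rvec = (-0.4857, 0.4792, -0.3080), |rvec| = θ = 0.74860 rad = 42.892°
Rodrigues: sinθ=0.68061, 1−cosθ=0.26736; R = I + sinθ·[k]× + (1−cosθ)·[k]×²:
    [+0.84519 +0.16899 +0.50705]
    [-0.39107 +0.84220 +0.37118]
    [-0.36431 -0.51200 +0.77790]
t = (0.2742, 0.1399, 0.7838) m
M0: Pc = R·M0+t = (+0.23228, +0.21636, +0.77464); u = 627.1·(+0.23228)/0.77464 + 314.5 = 502.5350, v = 757.8·(+0.21636)/0.77464 + 257.2 = 468.8580
M1: Pc = R·M1+t = (+0.33708, +0.16787, +0.72947); u = 627.1·(+0.33708)/0.72947 + 314.5 = 604.2757, v = 757.8·(+0.16787)/0.72947 + 257.2 = 431.5898
M2: Pc = R·M2+t = (+0.31612, +0.06344, +0.79296); u = 627.1·(+0.31612)/0.79296 + 314.5 = 564.5030, v = 757.8·(+0.06344)/0.79296 + 257.2 = 317.8250
M3: Pc = R·M3+t = (+0.21132, +0.11193, +0.83813); u = 627.1·(+0.21132)/0.83813 + 314.5 = 472.6129, v = 757.8·(+0.11193)/0.83813 + 257.2 = 358.4020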